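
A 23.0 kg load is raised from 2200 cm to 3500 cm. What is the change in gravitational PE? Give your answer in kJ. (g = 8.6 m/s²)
Convert to SI: m = 23.0 kg, Δh = 13.0 m
ΔPE = mgΔh = (23.0)(8.6)(13.0) = 2571.4 J = 2.571 kJ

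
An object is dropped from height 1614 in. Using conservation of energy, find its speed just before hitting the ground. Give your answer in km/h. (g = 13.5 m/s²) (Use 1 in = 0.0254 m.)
Convert to SI: h = 40.9956 m
mgh = ½mv² ⇒ v = √(2gh) = √(2·13.5·40.9956) = 33.2698 m/s = 119.8 km/h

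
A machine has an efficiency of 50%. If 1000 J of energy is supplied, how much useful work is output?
W_out = η·W_in = 0.5·1000 = 500.0 J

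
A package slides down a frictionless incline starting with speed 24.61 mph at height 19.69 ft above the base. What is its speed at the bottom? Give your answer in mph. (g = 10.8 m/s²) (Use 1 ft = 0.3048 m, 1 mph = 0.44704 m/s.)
Convert to SI: v₀ = 11.0017 m/s, h = 6.00151 m
½mv₀² + mgh = ½mv² ⇒ v = √(v₀² + 2gh) = √(11.0017² + 2·10.8·6.00151) = 15.8325 m/s = 35.42 mph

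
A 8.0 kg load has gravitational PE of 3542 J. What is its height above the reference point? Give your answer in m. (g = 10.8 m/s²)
h = PE/(mg) = 3542.0/(8.0·10.8) = 41.0 m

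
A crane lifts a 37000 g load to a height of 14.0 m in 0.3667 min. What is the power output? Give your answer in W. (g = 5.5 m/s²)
Convert to SI: m = 37.0 kg, h = 14.0 m, t = 22.002 s
P = mgh/t = (37.0)(5.5)(14.0)/22.002 = 129.5 W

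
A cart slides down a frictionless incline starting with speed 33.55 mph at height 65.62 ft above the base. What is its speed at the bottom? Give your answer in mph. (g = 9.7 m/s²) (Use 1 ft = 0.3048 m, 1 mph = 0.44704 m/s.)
Convert to SI: v₀ = 14.9982 m/s, h = 20.001 m
½mv₀² + mgh = ½mv² ⇒ v = √(v₀² + 2gh) = √(14.9982² + 2·9.7·20.001) = 24.7581 m/s = 55.38 mph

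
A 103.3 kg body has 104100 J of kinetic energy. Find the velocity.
v = √(2·KE/m) = √(2·104100/103.3) = 44.89 m/s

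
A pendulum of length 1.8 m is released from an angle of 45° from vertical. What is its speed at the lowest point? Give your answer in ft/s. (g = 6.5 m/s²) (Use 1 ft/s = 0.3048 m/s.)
h = L(1 − cosθ) = 1.8(1 − cos45°) = 0.527208 m
v = √(2gh) = √(2·6.5·0.527208) = 2.61796 m/s = 8.589 ft/s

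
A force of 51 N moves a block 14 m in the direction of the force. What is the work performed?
W = F·d = (51)(14) = 714.0 J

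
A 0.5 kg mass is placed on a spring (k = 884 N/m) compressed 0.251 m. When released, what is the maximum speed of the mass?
½kx² = ½mv² ⇒ v = x√(k/m) = (0.251)√(884/0.5) = 10.55 m/s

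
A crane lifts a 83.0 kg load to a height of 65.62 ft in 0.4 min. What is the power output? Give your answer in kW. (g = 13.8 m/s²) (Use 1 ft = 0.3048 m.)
Convert to SI: m = 83.0 kg, h = 20.001 m, t = 24.0 s
P = mgh/t = (83.0)(13.8)(20.001)/24.0 = 954.547 W = 0.9545 kW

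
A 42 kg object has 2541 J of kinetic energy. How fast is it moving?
v = √(2·KE/m) = √(2·2541/42) = 11.0 m/s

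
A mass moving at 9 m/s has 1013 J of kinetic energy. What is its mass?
m = 2·KE/v² = 2·1013/(9)² = 25.01 kg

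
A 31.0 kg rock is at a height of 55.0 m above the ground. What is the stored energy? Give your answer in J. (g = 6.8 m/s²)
PE = mgh = (31.0)(6.8)(55.0) = 11590 J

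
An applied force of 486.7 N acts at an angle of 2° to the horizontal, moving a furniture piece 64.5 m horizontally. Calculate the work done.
W = F·d·cosθ = (486.7)(64.5)cos(2°) = 31370 J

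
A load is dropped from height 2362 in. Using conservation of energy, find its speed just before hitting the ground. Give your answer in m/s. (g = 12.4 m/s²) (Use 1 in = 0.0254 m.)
Convert to SI: h = 59.9948 m
mgh = ½mv² ⇒ v = √(2gh) = √(2·12.4·59.9948) = 38.57 m/s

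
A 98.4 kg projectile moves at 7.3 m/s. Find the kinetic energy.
KE = ½mv² = ½(98.4)(7.3)² = 2622 J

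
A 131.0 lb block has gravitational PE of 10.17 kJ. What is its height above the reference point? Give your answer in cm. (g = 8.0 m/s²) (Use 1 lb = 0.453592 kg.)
Convert to SI: m = 59.4206 kg, PE = 10170.0 J
h = PE/(mg) = 10170.0/(59.4206·8.0) = 21.3941 m = 2139 cm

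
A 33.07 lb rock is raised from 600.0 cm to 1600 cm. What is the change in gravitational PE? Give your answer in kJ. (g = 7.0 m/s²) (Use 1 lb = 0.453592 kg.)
Convert to SI: m = 15.0003 kg, Δh = 10.0 m
ΔPE = mgΔh = (15.0003)(7.0)(10.0) = 1050.02 J = 1.05 kJ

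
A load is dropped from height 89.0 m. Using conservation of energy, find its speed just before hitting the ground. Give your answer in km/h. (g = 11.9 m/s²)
mgh = ½mv² ⇒ v = √(2gh) = √(2·11.9·89.0) = 46.0239 m/s = 165.7 km/h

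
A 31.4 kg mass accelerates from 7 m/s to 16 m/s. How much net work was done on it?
W = ΔKE = ½m(v₂² − v₁²) = ½(31.4)(16² − 7²) = 3249.9 J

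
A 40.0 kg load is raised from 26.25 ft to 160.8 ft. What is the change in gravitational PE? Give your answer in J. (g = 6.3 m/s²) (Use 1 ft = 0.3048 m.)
Convert to SI: m = 40.0 kg, Δh = 41.0108 m
ΔPE = mgΔh = (40.0)(6.3)(41.0108) = 10330 J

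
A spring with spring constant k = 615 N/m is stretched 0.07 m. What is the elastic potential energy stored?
PE = ½kx² = ½(615)(0.07)² = 1.507 J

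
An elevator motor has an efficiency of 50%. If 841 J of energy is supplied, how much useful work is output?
W_out = η·W_in = 0.5·841 = 420.5 J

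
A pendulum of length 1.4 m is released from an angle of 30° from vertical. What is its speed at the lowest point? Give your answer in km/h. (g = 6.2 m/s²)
h = L(1 − cosθ) = 1.4(1 − cos30°) = 0.187564 m
v = √(2gh) = √(2·6.2·0.187564) = 1.52506 m/s = 5.49 km/h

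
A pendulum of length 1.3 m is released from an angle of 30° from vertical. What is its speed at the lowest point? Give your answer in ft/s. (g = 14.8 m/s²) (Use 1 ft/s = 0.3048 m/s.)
h = L(1 − cosθ) = 1.3(1 − cos30°) = 0.174167 m
v = √(2gh) = √(2·14.8·0.174167) = 2.27054 m/s = 7.449 ft/s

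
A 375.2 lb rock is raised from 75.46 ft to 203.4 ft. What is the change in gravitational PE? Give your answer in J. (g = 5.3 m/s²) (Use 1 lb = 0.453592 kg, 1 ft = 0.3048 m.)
Convert to SI: m = 170.188 kg, Δh = 38.9961 m
ΔPE = mgΔh = (170.188)(5.3)(38.9961) = 35170 J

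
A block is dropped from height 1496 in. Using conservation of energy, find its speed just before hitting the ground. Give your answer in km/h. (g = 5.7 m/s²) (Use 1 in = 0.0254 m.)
Convert to SI: h = 37.9984 m
mgh = ½mv² ⇒ v = √(2gh) = √(2·5.7·37.9984) = 20.813 m/s = 74.93 km/h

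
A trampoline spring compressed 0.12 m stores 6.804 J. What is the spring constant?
k = 2·PE/x² = 2·6.804/(0.12)² = 945.0 N/m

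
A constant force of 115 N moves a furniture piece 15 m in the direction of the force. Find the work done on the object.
W = F·d = (115)(15) = 1725 J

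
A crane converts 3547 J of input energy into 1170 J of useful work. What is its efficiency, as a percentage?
η = W_out/W_in = 1170/3547 = 32.99%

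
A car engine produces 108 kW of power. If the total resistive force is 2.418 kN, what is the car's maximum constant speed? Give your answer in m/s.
Convert to SI: F = 2418.0 N
P = Fv ⇒ v = P/F = 108000 W/2418.0 N = 44.67 m/s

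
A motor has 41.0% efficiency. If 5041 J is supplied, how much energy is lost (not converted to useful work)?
W_lost = W_in(1 − η) = 5041·(1 − 0.41) = 2974 J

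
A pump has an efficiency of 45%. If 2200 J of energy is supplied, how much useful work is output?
W_out = η·W_in = 0.45·2200 = 990.0 J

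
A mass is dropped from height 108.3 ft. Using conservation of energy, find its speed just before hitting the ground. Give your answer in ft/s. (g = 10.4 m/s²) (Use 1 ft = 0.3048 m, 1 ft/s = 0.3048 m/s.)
Convert to SI: h = 33.0098 m
mgh = ½mv² ⇒ v = √(2gh) = √(2·10.4·33.0098) = 26.2031 m/s = 85.97 ft/s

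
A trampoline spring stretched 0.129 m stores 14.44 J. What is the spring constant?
k = 2·PE/x² = 2·14.44/(0.129)² = 1735 N/m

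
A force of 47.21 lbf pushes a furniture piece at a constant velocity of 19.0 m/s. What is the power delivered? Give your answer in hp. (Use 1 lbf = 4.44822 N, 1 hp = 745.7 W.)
Convert to SI: F = 210.0 N, v = 19.0 m/s
P = Fv = (210.0)(19.0) = 3990.01 W = 5.351 hp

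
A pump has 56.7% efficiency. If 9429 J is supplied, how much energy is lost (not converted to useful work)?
W_lost = W_in(1 − η) = 9429·(1 − 0.567) = 4083 J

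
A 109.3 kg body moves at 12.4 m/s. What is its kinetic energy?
KE = ½mv² = ½(109.3)(12.4)² = 8403 J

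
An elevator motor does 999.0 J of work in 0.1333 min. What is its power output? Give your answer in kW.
Convert to SI: W = 999.0 J, t = 7.998 s
P = W/t = 999.0/7.998 = 124.906 W = 0.1249 kW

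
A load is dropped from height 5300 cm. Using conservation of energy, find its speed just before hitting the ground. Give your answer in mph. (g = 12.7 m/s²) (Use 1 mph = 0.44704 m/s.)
Convert to SI: h = 53.0 m
mgh = ½mv² ⇒ v = √(2gh) = √(2·12.7·53.0) = 36.6906 m/s = 82.07 mph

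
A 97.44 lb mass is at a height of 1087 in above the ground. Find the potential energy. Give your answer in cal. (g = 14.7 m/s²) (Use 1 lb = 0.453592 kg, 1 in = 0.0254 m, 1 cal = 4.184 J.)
Convert to SI: m = 44.198 kg, h = 27.6098 m
PE = mgh = (44.198)(14.7)(27.6098) = 17938.4 J = 4287 cal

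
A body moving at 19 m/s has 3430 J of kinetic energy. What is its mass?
m = 2·KE/v² = 2·3430/(19)² = 19.0 kg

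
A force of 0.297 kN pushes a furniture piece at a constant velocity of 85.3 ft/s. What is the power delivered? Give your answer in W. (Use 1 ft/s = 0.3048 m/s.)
Convert to SI: F = 297.0 N, v = 25.9994 m/s
P = Fv = (297.0)(25.9994) = 7722 W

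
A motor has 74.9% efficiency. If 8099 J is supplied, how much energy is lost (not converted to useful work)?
W_lost = W_in(1 − η) = 8099·(1 − 0.749) = 2033 J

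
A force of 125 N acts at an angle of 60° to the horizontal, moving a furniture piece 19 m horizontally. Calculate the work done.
W = F·d·cosθ = (125)(19)cos(60°) = 1188 J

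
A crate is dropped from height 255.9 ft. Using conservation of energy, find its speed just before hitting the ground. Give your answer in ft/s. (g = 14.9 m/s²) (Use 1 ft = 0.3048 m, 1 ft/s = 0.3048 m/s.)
Convert to SI: h = 77.9983 m
mgh = ½mv² ⇒ v = √(2gh) = √(2·14.9·77.9983) = 48.2115 m/s = 158.2 ft/s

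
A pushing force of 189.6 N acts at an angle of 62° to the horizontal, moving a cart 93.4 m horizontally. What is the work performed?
W = F·d·cosθ = (189.6)(93.4)cos(62°) = 8314 J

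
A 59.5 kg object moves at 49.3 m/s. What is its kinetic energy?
KE = ½mv² = ½(59.5)(49.3)² = 72310 J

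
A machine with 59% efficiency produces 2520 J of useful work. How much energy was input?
W_in = W_out/η = 2520/0.59 = 4271 J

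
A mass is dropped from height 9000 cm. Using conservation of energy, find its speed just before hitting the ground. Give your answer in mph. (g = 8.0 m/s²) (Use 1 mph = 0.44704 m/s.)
Convert to SI: h = 90.0 m
mgh = ½mv² ⇒ v = √(2gh) = √(2·8.0·90.0) = 37.9473 m/s = 84.89 mph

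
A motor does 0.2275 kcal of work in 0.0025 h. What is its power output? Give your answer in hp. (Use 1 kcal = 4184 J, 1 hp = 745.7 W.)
Convert to SI: W = 951.86 J, t = 9.0 s
P = W/t = 951.86/9.0 = 105.762 W = 0.1418 hp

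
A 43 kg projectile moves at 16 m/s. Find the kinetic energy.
KE = ½mv² = ½(43)(16)² = 5504.0 J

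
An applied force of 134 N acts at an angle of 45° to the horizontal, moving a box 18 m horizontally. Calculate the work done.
W = F·d·cosθ = (134)(18)cos(45°) = 1706 J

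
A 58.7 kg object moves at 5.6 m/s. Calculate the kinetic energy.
KE = ½mv² = ½(58.7)(5.6)² = 920.4 J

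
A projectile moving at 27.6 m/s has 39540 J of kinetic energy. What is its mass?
m = 2·KE/v² = 2·39540/(27.6)² = 103.8 kg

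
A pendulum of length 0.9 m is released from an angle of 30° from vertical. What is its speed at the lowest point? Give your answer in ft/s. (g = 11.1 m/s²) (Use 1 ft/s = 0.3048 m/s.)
h = L(1 − cosθ) = 0.9(1 − cos30°) = 0.120577 m
v = √(2gh) = √(2·11.1·0.120577) = 1.6361 m/s = 5.368 ft/s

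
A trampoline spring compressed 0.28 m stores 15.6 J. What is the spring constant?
k = 2·PE/x² = 2·15.6/(0.28)² = 398.0 N/m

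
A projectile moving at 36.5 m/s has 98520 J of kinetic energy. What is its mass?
m = 2·KE/v² = 2·98520/(36.5)² = 147.9 kg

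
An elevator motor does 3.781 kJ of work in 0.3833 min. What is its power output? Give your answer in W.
Convert to SI: W = 3781.0 J, t = 22.998 s
P = W/t = 3781.0/22.998 = 164.4 W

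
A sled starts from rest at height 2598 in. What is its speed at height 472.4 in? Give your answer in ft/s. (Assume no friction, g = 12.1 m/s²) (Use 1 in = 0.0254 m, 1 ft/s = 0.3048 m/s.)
Convert to SI: h₁−h₂ = 53.9902 m
mgh₁ = mgh₂ + ½mv² ⇒ v = √(2g(h₁−h₂)) = √(2·12.1·53.9902) = 36.1464 m/s = 118.6 ft/s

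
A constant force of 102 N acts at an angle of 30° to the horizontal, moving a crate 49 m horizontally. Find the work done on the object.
W = F·d·cosθ = (102)(49)cos(30°) = 4328 J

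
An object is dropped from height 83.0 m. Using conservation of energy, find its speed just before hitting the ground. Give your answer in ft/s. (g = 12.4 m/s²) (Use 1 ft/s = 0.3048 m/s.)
mgh = ½mv² ⇒ v = √(2gh) = √(2·12.4·83.0) = 45.3696 m/s = 148.9 ft/s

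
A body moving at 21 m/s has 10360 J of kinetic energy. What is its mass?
m = 2·KE/v² = 2·10360/(21)² = 46.98 kg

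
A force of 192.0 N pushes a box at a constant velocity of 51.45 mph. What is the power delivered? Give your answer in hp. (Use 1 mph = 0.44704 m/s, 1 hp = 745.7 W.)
Convert to SI: F = 192.0 N, v = 23.0002 m/s
P = Fv = (192.0)(23.0002) = 4416.04 W = 5.922 hp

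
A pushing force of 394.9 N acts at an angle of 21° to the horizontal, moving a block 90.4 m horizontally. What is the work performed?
W = F·d·cosθ = (394.9)(90.4)cos(21°) = 33330 J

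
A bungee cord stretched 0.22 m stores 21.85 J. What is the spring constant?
k = 2·PE/x² = 2·21.85/(0.22)² = 902.9 N/m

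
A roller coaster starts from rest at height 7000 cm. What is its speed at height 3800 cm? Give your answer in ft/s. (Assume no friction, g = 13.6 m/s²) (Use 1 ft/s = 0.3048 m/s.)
Convert to SI: h₁−h₂ = 32.0 m
mgh₁ = mgh₂ + ½mv² ⇒ v = √(2g(h₁−h₂)) = √(2·13.6·32.0) = 29.5025 m/s = 96.79 ft/s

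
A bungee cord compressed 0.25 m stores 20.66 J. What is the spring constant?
k = 2·PE/x² = 2·20.66/(0.25)² = 661.1 N/m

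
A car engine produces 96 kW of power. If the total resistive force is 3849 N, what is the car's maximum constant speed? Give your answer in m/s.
P = Fv ⇒ v = P/F = 96000 W/3849.0 N = 24.94 m/s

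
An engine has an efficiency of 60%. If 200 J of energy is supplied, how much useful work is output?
W_out = η·W_in = 0.6·200 = 120.0 J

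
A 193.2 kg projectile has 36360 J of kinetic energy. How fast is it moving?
v = √(2·KE/m) = √(2·36360/193.2) = 19.4 m/s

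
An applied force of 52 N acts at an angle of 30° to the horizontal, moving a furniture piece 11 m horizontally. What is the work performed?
W = F·d·cosθ = (52)(11)cos(30°) = 495.4 J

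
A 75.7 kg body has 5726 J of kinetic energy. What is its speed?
v = √(2·KE/m) = √(2·5726/75.7) = 12.3 m/s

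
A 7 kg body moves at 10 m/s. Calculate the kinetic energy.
KE = ½mv² = ½(7)(10)² = 350.0 J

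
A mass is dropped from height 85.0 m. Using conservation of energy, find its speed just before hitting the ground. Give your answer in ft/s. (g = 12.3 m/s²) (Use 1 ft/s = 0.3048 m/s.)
mgh = ½mv² ⇒ v = √(2gh) = √(2·12.3·85.0) = 45.7275 m/s = 150.0 ft/s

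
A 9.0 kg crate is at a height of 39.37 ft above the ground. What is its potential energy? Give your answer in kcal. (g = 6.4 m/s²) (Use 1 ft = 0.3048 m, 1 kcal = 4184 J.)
Convert to SI: m = 9.0 kg, h = 12.0 m
PE = mgh = (9.0)(6.4)(12.0) = 691.199 J = 0.1652 kcal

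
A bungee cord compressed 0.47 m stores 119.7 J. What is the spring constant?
k = 2·PE/x² = 2·119.7/(0.47)² = 1084 N/m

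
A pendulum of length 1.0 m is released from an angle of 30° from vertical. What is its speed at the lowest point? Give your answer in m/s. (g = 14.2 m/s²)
h = L(1 − cosθ) = 1.0(1 − cos30°) = 0.133975 m
v = √(2gh) = √(2·14.2·0.133975) = 1.951 m/s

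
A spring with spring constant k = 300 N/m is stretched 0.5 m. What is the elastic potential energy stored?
PE = ½kx² = ½(300)(0.5)² = 37.5 J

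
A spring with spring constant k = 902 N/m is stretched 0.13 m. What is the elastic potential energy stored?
PE = ½kx² = ½(902)(0.13)² = 7.622 J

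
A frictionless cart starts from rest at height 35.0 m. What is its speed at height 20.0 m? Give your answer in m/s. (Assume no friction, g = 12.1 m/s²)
mgh₁ = mgh₂ + ½mv² ⇒ v = √(2g(h₁−h₂)) = √(2·12.1·15.0) = 19.05 m/s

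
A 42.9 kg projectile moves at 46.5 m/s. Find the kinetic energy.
KE = ½mv² = ½(42.9)(46.5)² = 46380 J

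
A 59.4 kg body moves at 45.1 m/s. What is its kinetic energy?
KE = ½mv² = ½(59.4)(45.1)² = 60410 J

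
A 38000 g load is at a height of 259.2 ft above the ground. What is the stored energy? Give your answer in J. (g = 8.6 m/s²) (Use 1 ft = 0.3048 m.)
Convert to SI: m = 38.0 kg, h = 79.0042 m
PE = mgh = (38.0)(8.6)(79.0042) = 25820 J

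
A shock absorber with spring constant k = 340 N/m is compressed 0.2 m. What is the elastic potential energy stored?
PE = ½kx² = ½(340)(0.2)² = 6.8 J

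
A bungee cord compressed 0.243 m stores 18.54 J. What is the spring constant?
k = 2·PE/x² = 2·18.54/(0.243)² = 628.0 N/m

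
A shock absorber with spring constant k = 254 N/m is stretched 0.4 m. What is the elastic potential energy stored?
PE = ½kx² = ½(254)(0.4)² = 20.32 J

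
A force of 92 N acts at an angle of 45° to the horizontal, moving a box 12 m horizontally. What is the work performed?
W = F·d·cosθ = (92)(12)cos(45°) = 780.6 J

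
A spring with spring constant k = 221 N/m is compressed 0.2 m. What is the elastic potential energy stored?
PE = ½kx² = ½(221)(0.2)² = 4.42 J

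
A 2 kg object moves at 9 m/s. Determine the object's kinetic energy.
KE = ½mv² = ½(2)(9)² = 81.0 J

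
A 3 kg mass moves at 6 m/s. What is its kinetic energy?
KE = ½mv² = ½(3)(6)² = 54.0 J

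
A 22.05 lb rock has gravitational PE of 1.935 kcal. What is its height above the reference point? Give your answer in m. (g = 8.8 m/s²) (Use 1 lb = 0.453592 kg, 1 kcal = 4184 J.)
Convert to SI: m = 10.0017 kg, PE = 8096.04 J
h = PE/(mg) = 8096.04/(10.0017·8.8) = 91.98 m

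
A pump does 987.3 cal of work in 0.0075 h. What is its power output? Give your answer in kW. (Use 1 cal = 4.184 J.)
Convert to SI: W = 4130.86 J, t = 27.0 s
P = W/t = 4130.86/27.0 = 152.995 W = 0.153 kW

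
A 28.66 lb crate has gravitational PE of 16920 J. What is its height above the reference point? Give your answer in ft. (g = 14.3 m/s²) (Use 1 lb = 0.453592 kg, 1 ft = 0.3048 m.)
Convert to SI: m = 12.9999 kg, PE = 16920.0 J
h = PE/(mg) = 16920.0/(12.9999·14.3) = 91.017 m = 298.6 ft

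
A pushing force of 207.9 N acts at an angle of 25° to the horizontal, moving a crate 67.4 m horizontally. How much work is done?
W = F·d·cosθ = (207.9)(67.4)cos(25°) = 12700 J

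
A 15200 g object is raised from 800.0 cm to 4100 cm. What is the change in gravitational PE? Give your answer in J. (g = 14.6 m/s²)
Convert to SI: m = 15.2 kg, Δh = 33.0 m
ΔPE = mgΔh = (15.2)(14.6)(33.0) = 7323 J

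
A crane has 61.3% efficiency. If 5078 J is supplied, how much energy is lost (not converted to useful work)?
W_lost = W_in(1 − η) = 5078·(1 − 0.613) = 1965 J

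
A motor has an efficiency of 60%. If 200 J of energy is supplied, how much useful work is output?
W_out = η·W_in = 0.6·200 = 120.0 J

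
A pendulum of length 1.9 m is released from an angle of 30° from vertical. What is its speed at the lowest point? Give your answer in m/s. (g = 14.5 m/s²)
h = L(1 − cosθ) = 1.9(1 − cos30°) = 0.254552 m
v = √(2gh) = √(2·14.5·0.254552) = 2.717 m/s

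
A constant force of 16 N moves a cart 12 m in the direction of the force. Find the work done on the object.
W = F·d = (16)(12) = 192.0 J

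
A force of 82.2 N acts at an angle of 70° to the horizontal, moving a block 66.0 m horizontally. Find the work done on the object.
W = F·d·cosθ = (82.2)(66.0)cos(70°) = 1856 J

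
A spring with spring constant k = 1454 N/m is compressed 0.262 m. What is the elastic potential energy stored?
PE = ½kx² = ½(1454)(0.262)² = 49.9 J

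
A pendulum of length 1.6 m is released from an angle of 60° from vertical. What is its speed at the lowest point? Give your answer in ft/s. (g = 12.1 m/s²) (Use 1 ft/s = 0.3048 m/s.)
h = L(1 − cosθ) = 1.6(1 − cos60°) = 0.8 m
v = √(2gh) = √(2·12.1·0.8) = 4.4 m/s = 14.44 ft/s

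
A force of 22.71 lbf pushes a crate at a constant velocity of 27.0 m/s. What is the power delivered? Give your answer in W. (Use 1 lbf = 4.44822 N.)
Convert to SI: F = 101.019 N, v = 27.0 m/s
P = Fv = (101.019)(27.0) = 2728 W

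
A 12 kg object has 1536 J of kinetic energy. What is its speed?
v = √(2·KE/m) = √(2·1536/12) = 16.0 m/s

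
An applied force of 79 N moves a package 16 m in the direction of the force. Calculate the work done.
W = F·d = (79)(16) = 1264 J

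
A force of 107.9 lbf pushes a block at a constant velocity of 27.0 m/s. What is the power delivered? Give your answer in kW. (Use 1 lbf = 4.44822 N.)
Convert to SI: F = 479.963 N, v = 27.0 m/s
P = Fv = (479.963)(27.0) = 12959.0 W = 12.96 kW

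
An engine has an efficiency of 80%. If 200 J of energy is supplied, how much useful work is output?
W_out = η·W_in = 0.8·200 = 160.0 J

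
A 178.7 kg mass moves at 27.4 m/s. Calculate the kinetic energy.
KE = ½mv² = ½(178.7)(27.4)² = 67080 J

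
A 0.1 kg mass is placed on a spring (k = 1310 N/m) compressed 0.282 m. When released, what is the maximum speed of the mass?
½kx² = ½mv² ⇒ v = x√(k/m) = (0.282)√(1310/0.1) = 32.28 m/s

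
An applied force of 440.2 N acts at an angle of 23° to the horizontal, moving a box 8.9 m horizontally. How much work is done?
W = F·d·cosθ = (440.2)(8.9)cos(23°) = 3606 J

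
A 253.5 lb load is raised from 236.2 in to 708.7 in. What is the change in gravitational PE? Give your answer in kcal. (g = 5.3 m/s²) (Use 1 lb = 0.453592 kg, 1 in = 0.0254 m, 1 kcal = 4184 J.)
Convert to SI: m = 114.986 kg, Δh = 12.0015 m
ΔPE = mgΔh = (114.986)(5.3)(12.0015) = 7314.0 J = 1.748 kcal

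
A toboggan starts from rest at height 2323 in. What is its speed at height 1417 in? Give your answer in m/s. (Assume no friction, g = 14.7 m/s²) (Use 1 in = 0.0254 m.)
Convert to SI: h₁−h₂ = 23.0124 m
mgh₁ = mgh₂ + ½mv² ⇒ v = √(2g(h₁−h₂)) = √(2·14.7·23.0124) = 26.01 m/s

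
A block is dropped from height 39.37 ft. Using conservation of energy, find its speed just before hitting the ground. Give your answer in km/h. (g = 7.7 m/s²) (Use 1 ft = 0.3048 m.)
Convert to SI: h = 12.0 m
mgh = ½mv² ⇒ v = √(2gh) = √(2·7.7·12.0) = 13.5941 m/s = 48.94 km/h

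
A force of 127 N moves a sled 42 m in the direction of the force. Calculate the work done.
W = F·d = (127)(42) = 5334 J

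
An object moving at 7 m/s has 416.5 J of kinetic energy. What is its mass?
m = 2·KE/v² = 2·416.5/(7)² = 17.0 kg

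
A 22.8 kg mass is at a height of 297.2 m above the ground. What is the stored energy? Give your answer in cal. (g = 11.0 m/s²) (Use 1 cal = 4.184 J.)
PE = mgh = (22.8)(11.0)(297.2) = 74537.8 J = 17810 cal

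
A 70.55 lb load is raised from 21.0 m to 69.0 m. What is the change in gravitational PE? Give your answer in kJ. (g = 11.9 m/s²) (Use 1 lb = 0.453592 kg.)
Convert to SI: m = 32.0009 kg, Δh = 48.0 m
ΔPE = mgΔh = (32.0009)(11.9)(48.0) = 18278.9 J = 18.28 kJ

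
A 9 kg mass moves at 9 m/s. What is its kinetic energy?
KE = ½mv² = ½(9)(9)² = 364.5 J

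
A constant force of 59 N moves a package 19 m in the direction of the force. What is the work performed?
W = F·d = (59)(19) = 1121 J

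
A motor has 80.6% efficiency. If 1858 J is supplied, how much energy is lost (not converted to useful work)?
W_lost = W_in(1 − η) = 1858·(1 − 0.806) = 360.5 J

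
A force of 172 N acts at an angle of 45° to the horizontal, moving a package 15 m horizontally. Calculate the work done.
W = F·d·cosθ = (172)(15)cos(45°) = 1824 J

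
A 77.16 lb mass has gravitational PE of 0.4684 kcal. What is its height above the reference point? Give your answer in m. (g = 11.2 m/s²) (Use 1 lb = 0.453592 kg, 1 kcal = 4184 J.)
Convert to SI: m = 34.9992 kg, PE = 1959.79 J
h = PE/(mg) = 1959.79/(34.9992·11.2) = 5.0 m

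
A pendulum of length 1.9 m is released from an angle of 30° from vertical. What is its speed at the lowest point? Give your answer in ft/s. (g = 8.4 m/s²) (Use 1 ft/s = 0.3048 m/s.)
h = L(1 − cosθ) = 1.9(1 − cos30°) = 0.254552 m
v = √(2gh) = √(2·8.4·0.254552) = 2.06796 m/s = 6.785 ft/s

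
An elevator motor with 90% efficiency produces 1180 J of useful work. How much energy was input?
W_in = W_out/η = 1180/0.9 = 1311 J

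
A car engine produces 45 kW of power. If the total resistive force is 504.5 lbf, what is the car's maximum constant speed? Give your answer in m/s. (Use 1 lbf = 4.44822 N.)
Convert to SI: F = 2244.13 N
P = Fv ⇒ v = P/F = 45000 W/2244.13 N = 20.05 m/s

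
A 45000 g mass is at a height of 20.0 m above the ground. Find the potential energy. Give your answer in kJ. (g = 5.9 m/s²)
Convert to SI: m = 45.0 kg, h = 20.0 m
PE = mgh = (45.0)(5.9)(20.0) = 5310.0 J = 5.31 kJ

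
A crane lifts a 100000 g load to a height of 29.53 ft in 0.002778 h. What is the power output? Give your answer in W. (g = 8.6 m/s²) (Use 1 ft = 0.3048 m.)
Convert to SI: m = 100.0 kg, h = 9.00074 m, t = 10.0008 s
P = mgh/t = (100.0)(8.6)(9.00074)/10.0008 = 774.0 W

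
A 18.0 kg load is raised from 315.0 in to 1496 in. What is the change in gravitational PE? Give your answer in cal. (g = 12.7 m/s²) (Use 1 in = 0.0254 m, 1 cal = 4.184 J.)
Convert to SI: m = 18.0 kg, Δh = 29.9974 m
ΔPE = mgΔh = (18.0)(12.7)(29.9974) = 6857.41 J = 1639 cal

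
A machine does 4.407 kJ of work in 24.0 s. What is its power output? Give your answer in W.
Convert to SI: W = 4407.0 J, t = 24.0 s
P = W/t = 4407.0/24.0 = 183.6 W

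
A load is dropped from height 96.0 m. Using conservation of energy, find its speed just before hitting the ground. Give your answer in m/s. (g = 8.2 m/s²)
mgh = ½mv² ⇒ v = √(2gh) = √(2·8.2·96.0) = 39.68 m/s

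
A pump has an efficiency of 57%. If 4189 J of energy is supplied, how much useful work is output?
W_out = η·W_in = 0.57·4189 = 2387.73 J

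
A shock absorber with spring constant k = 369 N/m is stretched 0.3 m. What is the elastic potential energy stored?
PE = ½kx² = ½(369)(0.3)² = 16.61 J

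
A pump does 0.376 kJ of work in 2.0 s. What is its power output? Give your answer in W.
Convert to SI: W = 376.0 J, t = 2.0 s
P = W/t = 376.0/2.0 = 188.0 W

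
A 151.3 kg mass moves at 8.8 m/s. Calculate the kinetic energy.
KE = ½mv² = ½(151.3)(8.8)² = 5858 J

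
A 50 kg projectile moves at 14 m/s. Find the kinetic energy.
KE = ½mv² = ½(50)(14)² = 4900.0 J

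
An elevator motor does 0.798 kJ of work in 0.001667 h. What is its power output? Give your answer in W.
Convert to SI: W = 798.0 J, t = 6.0012 s
P = W/t = 798.0/6.0012 = 133.0 W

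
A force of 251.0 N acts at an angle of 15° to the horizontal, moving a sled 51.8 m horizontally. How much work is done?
W = F·d·cosθ = (251.0)(51.8)cos(15°) = 12560 J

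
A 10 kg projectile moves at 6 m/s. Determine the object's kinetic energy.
KE = ½mv² = ½(10)(6)² = 180.0 J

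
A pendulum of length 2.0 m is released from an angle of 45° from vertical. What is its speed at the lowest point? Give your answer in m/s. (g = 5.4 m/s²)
h = L(1 − cosθ) = 2.0(1 − cos45°) = 0.585786 m
v = √(2gh) = √(2·5.4·0.585786) = 2.515 m/s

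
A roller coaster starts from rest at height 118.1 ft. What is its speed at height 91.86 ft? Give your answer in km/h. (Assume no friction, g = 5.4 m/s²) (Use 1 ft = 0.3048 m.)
Convert to SI: h₁−h₂ = 7.99795 m
mgh₁ = mgh₂ + ½mv² ⇒ v = √(2g(h₁−h₂)) = √(2·5.4·7.99795) = 9.29397 m/s = 33.46 km/h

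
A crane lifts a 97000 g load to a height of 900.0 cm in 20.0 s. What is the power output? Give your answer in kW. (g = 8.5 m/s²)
Convert to SI: m = 97.0 kg, h = 9.0 m, t = 20.0 s
P = mgh/t = (97.0)(8.5)(9.0)/20.0 = 371.025 W = 0.371 kW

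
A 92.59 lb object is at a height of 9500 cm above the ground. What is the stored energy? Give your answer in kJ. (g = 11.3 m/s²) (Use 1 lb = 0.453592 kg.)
Convert to SI: m = 41.9981 kg, h = 95.0 m
PE = mgh = (41.9981)(11.3)(95.0) = 45084.9 J = 45.08 kJ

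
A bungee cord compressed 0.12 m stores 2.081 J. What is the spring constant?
k = 2·PE/x² = 2·2.081/(0.12)² = 289.0 N/m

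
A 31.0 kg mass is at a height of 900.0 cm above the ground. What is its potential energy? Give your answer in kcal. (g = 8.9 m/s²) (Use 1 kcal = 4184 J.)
Convert to SI: m = 31.0 kg, h = 9.0 m
PE = mgh = (31.0)(8.9)(9.0) = 2483.1 J = 0.5935 kcal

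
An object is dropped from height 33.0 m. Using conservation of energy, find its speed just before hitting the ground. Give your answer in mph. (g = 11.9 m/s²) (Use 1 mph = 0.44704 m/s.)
mgh = ½mv² ⇒ v = √(2gh) = √(2·11.9·33.0) = 28.025 m/s = 62.69 mph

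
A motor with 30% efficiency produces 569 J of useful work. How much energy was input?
W_in = W_out/η = 569/0.3 = 1897 J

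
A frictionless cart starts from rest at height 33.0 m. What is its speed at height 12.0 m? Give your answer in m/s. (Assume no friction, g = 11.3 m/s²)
mgh₁ = mgh₂ + ½mv² ⇒ v = √(2g(h₁−h₂)) = √(2·11.3·21.0) = 21.79 m/s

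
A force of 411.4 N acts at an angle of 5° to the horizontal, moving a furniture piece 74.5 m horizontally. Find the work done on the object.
W = F·d·cosθ = (411.4)(74.5)cos(5°) = 30530 J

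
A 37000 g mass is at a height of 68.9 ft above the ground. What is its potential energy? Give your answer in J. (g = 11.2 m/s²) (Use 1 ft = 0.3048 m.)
Convert to SI: m = 37.0 kg, h = 21.0007 m
PE = mgh = (37.0)(11.2)(21.0007) = 8703 J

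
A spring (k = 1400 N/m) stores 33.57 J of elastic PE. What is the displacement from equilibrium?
x = √(2·PE/k) = √(2·33.57/1400) = 0.219 m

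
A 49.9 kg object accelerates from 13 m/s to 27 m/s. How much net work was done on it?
W = ΔKE = ½m(v₂² − v₁²) = ½(49.9)(27² − 13²) = 13972.0 J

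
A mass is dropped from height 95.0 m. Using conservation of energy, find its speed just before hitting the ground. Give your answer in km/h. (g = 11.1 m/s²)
mgh = ½mv² ⇒ v = √(2gh) = √(2·11.1·95.0) = 45.9239 m/s = 165.3 km/h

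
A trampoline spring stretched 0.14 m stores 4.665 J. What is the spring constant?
k = 2·PE/x² = 2·4.665/(0.14)² = 476.0 N/m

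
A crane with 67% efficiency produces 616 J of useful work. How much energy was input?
W_in = W_out/η = 616/0.67 = 919.4 J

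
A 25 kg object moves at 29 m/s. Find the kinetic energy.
KE = ½mv² = ½(25)(29)² = 10512.5 J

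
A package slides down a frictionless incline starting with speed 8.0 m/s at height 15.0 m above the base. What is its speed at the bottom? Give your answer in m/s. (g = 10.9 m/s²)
½mv₀² + mgh = ½mv² ⇒ v = √(v₀² + 2gh) = √(8.0² + 2·10.9·15.0) = 19.77 m/s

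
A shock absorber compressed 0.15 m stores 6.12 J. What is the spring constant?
k = 2·PE/x² = 2·6.12/(0.15)² = 544.0 N/m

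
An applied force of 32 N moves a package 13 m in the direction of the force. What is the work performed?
W = F·d = (32)(13) = 416.0 J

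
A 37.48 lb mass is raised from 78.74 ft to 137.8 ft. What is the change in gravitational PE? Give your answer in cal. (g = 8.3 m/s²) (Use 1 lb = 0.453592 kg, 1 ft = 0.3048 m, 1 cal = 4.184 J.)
Convert to SI: m = 17.0006 kg, Δh = 18.0015 m
ΔPE = mgΔh = (17.0006)(8.3)(18.0015) = 2540.1 J = 607.1 cal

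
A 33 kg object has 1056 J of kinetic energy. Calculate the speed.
v = √(2·KE/m) = √(2·1056/33) = 8.0 m/s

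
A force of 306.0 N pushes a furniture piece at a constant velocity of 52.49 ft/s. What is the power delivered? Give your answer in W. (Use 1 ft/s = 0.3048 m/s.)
Convert to SI: F = 306.0 N, v = 15.999 m/s
P = Fv = (306.0)(15.999) = 4896 W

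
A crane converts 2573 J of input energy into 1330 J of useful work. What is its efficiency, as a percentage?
η = W_out/W_in = 1330/2573 = 51.69%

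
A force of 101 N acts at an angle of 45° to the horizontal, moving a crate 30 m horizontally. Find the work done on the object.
W = F·d·cosθ = (101)(30)cos(45°) = 2143 J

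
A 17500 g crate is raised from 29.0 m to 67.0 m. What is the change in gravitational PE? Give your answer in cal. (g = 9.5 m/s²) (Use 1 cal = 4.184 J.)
Convert to SI: m = 17.5 kg, Δh = 38.0 m
ΔPE = mgΔh = (17.5)(9.5)(38.0) = 6317.5 J = 1510 cal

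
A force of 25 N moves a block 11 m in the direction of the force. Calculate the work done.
W = F·d = (25)(11) = 275.0 J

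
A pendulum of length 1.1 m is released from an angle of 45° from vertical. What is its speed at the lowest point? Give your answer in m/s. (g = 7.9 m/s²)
h = L(1 − cosθ) = 1.1(1 − cos45°) = 0.322183 m
v = √(2gh) = √(2·7.9·0.322183) = 2.256 m/s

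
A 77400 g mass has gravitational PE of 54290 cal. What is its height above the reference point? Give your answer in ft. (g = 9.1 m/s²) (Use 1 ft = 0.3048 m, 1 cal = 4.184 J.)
Convert to SI: m = 77.4 kg, PE = 227149 J
h = PE/(mg) = 227149/(77.4·9.1) = 322.5 m = 1058 ft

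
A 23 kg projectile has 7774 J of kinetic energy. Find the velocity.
v = √(2·KE/m) = √(2·7774/23) = 26.0 m/s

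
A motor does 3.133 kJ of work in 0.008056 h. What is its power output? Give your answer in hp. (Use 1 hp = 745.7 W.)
Convert to SI: W = 3133.0 J, t = 29.0016 s
P = W/t = 3133.0/29.0016 = 108.029 W = 0.1449 hp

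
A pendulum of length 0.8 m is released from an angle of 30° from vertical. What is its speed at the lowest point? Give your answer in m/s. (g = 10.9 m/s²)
h = L(1 − cosθ) = 0.8(1 − cos30°) = 0.10718 m
v = √(2gh) = √(2·10.9·0.10718) = 1.529 m/s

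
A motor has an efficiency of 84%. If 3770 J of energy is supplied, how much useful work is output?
W_out = η·W_in = 0.84·3770 = 3166.8 J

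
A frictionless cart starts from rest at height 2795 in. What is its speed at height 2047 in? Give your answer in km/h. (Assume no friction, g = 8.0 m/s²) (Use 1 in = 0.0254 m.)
Convert to SI: h₁−h₂ = 18.9992 m
mgh₁ = mgh₂ + ½mv² ⇒ v = √(2g(h₁−h₂)) = √(2·8.0·18.9992) = 17.4352 m/s = 62.77 km/h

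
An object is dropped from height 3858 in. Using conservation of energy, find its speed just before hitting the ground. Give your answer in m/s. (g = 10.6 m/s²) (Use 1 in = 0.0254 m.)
Convert to SI: h = 97.9932 m
mgh = ½mv² ⇒ v = √(2gh) = √(2·10.6·97.9932) = 45.58 m/s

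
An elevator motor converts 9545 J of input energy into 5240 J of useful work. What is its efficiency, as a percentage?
η = W_out/W_in = 5240/9545 = 54.9%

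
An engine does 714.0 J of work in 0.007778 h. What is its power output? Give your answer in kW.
Convert to SI: W = 714.0 J, t = 28.0008 s
P = W/t = 714.0/28.0008 = 25.4993 W = 0.0255 kW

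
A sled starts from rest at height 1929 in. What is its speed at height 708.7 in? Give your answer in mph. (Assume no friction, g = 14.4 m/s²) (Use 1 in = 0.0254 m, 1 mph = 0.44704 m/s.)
Convert to SI: h₁−h₂ = 30.9956 m
mgh₁ = mgh₂ + ½mv² ⇒ v = √(2g(h₁−h₂)) = √(2·14.4·30.9956) = 29.8776 m/s = 66.83 mph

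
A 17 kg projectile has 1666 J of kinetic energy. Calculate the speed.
v = √(2·KE/m) = √(2·1666/17) = 14.0 m/s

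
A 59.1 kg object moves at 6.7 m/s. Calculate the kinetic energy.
KE = ½mv² = ½(59.1)(6.7)² = 1326 J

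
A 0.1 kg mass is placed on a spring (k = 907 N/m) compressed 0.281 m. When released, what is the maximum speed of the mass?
½kx² = ½mv² ⇒ v = x√(k/m) = (0.281)√(907/0.1) = 26.76 m/s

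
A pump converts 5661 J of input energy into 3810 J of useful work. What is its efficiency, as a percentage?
η = W_out/W_in = 3810/5661 = 67.3%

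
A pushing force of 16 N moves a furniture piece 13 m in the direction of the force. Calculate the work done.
W = F·d = (16)(13) = 208.0 J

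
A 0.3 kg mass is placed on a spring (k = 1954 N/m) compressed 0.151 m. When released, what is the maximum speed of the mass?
½kx² = ½mv² ⇒ v = x√(k/m) = (0.151)√(1954/0.3) = 12.19 m/s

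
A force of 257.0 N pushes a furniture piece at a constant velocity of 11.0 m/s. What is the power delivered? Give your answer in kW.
P = Fv = (257.0)(11.0) = 2827.0 W = 2.827 kW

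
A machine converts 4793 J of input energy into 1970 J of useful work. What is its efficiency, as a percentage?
η = W_out/W_in = 1970/4793 = 41.1%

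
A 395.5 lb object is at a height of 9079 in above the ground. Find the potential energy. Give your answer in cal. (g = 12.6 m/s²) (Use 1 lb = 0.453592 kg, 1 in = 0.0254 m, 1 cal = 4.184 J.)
Convert to SI: m = 179.396 kg, h = 230.607 m
PE = mgh = (179.396)(12.6)(230.607) = 521260 J = 124600 cal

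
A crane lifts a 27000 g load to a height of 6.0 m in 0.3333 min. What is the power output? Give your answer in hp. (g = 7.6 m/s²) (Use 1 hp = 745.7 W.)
Convert to SI: m = 27.0 kg, h = 6.0 m, t = 19.998 s
P = mgh/t = (27.0)(7.6)(6.0)/19.998 = 61.5662 W = 0.08256 hp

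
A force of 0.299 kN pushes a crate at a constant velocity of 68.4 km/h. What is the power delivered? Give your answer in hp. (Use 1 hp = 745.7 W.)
Convert to SI: F = 299.0 N, v = 19.0 m/s
P = Fv = (299.0)(19.0) = 5681.0 W = 7.618 hp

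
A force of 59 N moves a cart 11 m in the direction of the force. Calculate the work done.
W = F·d = (59)(11) = 649.0 J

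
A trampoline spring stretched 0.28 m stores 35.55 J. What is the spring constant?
k = 2·PE/x² = 2·35.55/(0.28)² = 906.9 N/m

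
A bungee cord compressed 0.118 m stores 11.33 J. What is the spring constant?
k = 2·PE/x² = 2·11.33/(0.118)² = 1627 N/m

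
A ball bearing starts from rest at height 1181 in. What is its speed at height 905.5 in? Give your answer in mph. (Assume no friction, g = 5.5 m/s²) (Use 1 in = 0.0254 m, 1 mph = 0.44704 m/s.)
Convert to SI: h₁−h₂ = 6.9977 m
mgh₁ = mgh₂ + ½mv² ⇒ v = √(2g(h₁−h₂)) = √(2·5.5·6.9977) = 8.77352 m/s = 19.63 mph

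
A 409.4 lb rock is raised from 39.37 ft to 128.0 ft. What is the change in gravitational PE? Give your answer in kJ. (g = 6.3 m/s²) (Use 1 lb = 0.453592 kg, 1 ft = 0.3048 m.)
Convert to SI: m = 185.701 kg, Δh = 27.0144 m
ΔPE = mgΔh = (185.701)(6.3)(27.0144) = 31604.5 J = 31.6 kJ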